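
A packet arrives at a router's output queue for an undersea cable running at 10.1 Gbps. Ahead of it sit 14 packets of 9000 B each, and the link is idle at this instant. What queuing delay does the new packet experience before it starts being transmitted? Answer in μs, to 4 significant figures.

99.80 μs

Each queued packet: L/R = 72000/10100000000 = 7.12871 μs.
14 queued → 99.802 μs.
Queuing delay = 99.80 μs.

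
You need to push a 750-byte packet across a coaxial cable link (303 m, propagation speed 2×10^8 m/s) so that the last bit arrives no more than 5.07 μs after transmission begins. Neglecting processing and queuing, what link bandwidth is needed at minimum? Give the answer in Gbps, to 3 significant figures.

L = 6000 bits.
Propagation delay = 303 / 200000000 = 1.515 μs.
Transmission budget = 5.07 − 1.515 = 3.555 μs.
R ≥ L / t_tx = 6000 bits / 3.555e-06 s = 1.69 Gbps.

1.69 Gbps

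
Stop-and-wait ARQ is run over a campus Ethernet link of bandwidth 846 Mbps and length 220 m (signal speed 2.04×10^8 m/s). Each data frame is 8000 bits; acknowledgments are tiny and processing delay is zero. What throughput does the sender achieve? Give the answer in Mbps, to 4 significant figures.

688.9 Mbps

t_tx = L/R = 8000/846000000 = 9.45626e-06 s.
t_prop = 220/204000000 = 1.07843e-06 s; RTT = 2.15686e-06 s.
Cycle = t_tx + RTT = 1.16131e-05 s.
Throughput = L / cycle = 8000 / 1.16131e-05 = 688.9 Mbps.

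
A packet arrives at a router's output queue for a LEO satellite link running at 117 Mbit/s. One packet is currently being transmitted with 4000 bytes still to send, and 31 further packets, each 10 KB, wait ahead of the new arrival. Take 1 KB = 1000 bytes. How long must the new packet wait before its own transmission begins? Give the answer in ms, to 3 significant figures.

Each queued packet: L/R = 80000/117000000 = 0.683761 ms.
31 queued → 21.1966 ms.
Plus remaining 32000 bits of current packet: 0.273504 ms.
Queuing delay = 21.5 ms.

21.5 ms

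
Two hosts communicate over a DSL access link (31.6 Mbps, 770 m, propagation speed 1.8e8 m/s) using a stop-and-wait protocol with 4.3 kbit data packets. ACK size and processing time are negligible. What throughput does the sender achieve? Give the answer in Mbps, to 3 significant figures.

t_tx = L/R = 4300/31600000 = 0.000136076 s.
t_prop = 770/180000000 = 4.27778e-06 s; RTT = 8.55556e-06 s.
Cycle = t_tx + RTT = 0.000144632 s.
Throughput = L / cycle = 4300 / 0.000144632 = 29.7 Mbps.

29.7 Mbps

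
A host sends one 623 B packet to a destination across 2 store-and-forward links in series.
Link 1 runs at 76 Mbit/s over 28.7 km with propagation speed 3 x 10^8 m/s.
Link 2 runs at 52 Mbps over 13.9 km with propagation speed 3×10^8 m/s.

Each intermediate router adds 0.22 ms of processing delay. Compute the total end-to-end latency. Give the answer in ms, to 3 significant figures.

L = 623 × 8 = 4984 bits.
Transmission delays (L/R per hop): 0.0655789, 0.0958462 ms; sum = 0.161425 ms.
Propagation delays (d/s per hop): 0.0956667, 0.0463333 ms; sum = 0.142 ms.
Processing at 1 router(s): 1 × 0.22 ms = 0.22 ms.
End-to-end = 0.523 ms.

0.523 ms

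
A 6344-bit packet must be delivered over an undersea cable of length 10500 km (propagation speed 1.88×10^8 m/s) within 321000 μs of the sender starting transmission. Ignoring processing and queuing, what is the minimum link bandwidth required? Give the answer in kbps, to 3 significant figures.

23.9 kbps

Propagation delay = 10500000 / 188000000 = 55851.1 μs.
Transmission budget = 321000 − 55851.1 = 265149 μs.
R ≥ L / t_tx = 6344 bits / 0.265149 s = 23.9 kbps.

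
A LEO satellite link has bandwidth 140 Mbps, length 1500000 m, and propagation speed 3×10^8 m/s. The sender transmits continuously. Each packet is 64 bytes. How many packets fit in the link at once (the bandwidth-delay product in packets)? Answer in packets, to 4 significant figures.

1367 packets

Propagation delay = 1500000 / 300000000 = 0.005 s.
BDP = R × t_prop = 140000000 × 0.005 = 700000 bits.
In packets of 512 bits: 1367 packets.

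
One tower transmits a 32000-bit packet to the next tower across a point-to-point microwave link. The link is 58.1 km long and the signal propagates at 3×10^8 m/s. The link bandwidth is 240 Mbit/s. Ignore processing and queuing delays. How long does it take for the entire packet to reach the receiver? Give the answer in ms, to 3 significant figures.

Transmission delay = L/R = 32000 / 240000000 = 0.133333 ms.
Propagation delay = d/s = 58100 m / 300000000 m/s = 0.193667 ms.
Total = 0.327 ms.

0.327 ms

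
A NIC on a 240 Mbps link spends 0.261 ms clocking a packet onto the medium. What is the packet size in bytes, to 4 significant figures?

7830 bytes

L = R × t_tx = 240000000 b/s × 0.000261 s = 62640 bits.
In bytes: 62640 / 8 = 7830 bytes.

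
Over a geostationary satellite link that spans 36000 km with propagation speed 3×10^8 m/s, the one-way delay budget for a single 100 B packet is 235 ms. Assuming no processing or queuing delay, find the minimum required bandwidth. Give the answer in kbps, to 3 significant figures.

L = 800 bits.
Propagation delay = 36000000 / 300000000 = 120 ms.
Transmission budget = 235 − 120 = 115 ms.
R ≥ L / t_tx = 800 bits / 0.115 s = 6.96 kbps.

6.96 kbps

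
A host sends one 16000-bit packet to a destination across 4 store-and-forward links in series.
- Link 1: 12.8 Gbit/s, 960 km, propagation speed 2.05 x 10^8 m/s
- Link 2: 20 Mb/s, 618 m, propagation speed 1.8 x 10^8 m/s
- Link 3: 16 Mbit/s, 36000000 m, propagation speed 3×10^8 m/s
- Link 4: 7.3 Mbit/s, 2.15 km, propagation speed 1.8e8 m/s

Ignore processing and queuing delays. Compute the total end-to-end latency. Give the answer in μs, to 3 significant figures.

Transmission delays (L/R per hop): 1.25, 800, 1000, 2191.78 μs; sum = 3993.03 μs.
Propagation delays (d/s per hop): 4682.93, 3.43333, 120000, 11.9444 μs; sum = 124698 μs.
End-to-end = 129000 μs.

129000 μs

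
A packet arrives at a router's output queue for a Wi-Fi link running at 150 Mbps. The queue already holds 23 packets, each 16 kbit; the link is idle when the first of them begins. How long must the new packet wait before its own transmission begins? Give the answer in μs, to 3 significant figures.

Each queued packet: L/R = 16000/150000000 = 106.667 μs.
23 queued → 2453.33 μs.
Queuing delay = 2450 μs.

2450 μs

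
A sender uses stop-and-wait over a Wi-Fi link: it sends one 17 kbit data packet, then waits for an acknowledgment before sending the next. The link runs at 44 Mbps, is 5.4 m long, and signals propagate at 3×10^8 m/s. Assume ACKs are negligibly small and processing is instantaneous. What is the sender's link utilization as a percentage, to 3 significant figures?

100 %

t_tx = L/R = 17000/44000000 = 0.000386364 s.
t_prop = 5.4/300000000 = 1.8e-08 s; RTT = 3.6e-08 s.
Cycle = t_tx + RTT = 0.0003864 s.
Utilization = t_tx / cycle = 0.000386364/0.0003864 = 100 %.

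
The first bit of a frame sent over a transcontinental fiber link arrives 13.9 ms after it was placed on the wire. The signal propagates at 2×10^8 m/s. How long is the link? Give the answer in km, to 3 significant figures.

2780 km

d = s × t_prop = 200000000 × 0.0139 = 2780 km.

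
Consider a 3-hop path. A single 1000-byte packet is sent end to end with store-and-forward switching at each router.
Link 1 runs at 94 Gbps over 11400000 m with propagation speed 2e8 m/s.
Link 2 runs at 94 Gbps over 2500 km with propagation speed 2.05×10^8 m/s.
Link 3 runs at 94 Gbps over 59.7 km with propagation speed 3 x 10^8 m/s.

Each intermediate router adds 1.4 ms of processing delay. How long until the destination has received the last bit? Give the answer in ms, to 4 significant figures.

72.19 ms

L = 1000 × 8 = 8000 bits.
Transmission delay per hop = L/R = 8000/94000000000 = 8.51064e-05 ms; 3 hops → 0.000255319 ms.
Propagation delays (d/s per hop): 57, 12.1951, 0.199 ms; sum = 69.3941 ms.
Processing at 2 router(s): 2 × 1.4 ms = 2.8 ms.
End-to-end = 72.19 ms.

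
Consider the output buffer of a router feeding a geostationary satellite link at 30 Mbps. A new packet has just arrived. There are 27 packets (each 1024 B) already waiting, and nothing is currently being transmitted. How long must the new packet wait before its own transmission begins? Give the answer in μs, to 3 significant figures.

7370 μs

Each queued packet: L/R = 8192/30000000 = 273.067 μs.
27 queued → 7372.8 μs.
Queuing delay = 7370 μs.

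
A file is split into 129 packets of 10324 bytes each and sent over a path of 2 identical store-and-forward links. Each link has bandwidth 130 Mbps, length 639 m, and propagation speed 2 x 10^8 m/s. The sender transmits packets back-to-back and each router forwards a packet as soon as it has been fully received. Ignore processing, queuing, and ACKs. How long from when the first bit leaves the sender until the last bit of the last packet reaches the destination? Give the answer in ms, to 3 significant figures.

Per-hop transmission t_tx = L/R = 82592/130000000 = 0.635323 ms.
Per-hop propagation t_prop = 639/200000000 = 0.003195 ms.
Pipeline fill: first packet needs 2·t_tx to clear all hops; remaining 128 packets each add one t_tx.
Total = (2+129-1)·t_tx + 2·t_prop = 130·0.635323 + 2·0.003195 = 82.6 ms.

82.6 ms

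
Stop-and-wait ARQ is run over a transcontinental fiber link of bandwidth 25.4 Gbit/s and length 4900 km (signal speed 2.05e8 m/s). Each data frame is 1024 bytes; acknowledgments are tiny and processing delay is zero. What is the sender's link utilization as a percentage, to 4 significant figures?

0.0006747 %

t_tx = L/R = 8192/25400000000 = 3.2252e-07 s.
t_prop = 4900000/2.05e+08 = 0.0239024 s; RTT = 0.0478049 s.
Cycle = t_tx + RTT = 0.0478052 s.
Utilization = t_tx / cycle = 3.2252e-07/0.0478052 = 0.0006747 %.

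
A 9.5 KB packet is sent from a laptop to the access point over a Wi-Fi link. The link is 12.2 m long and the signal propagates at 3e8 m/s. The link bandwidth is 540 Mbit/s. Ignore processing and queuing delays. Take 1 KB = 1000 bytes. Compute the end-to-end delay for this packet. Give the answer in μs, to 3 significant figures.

L = 76000 bits.
Transmission delay = L/R = 76000 / 540000000 = 140.741 μs.
Propagation delay = d/s = 12.2 m / 300000000 m/s = 0.0406667 μs.
Total = 141 μs.

141 μs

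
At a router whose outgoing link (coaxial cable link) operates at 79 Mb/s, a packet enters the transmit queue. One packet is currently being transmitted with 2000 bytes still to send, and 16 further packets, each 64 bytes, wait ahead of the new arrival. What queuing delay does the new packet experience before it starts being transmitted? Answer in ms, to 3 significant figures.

Each queued packet: L/R = 512/79000000 = 0.00648101 ms.
16 queued → 0.103696 ms.
Plus remaining 16000 bits of current packet: 0.202532 ms.
Queuing delay = 0.306 ms.

0.306 ms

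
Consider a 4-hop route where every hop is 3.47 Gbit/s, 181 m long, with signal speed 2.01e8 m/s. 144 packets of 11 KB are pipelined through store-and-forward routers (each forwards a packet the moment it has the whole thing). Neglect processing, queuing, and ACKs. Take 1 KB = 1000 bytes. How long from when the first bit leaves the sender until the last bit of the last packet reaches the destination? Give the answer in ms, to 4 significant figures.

Per-hop transmission t_tx = L/R = 88000/3470000000 = 0.0253602 ms.
Per-hop propagation t_prop = 181/2.01e+08 = 0.000900498 ms.
Pipeline fill: first packet needs 4·t_tx to clear all hops; remaining 143 packets each add one t_tx.
Total = (4+144-1)·t_tx + 4·t_prop = 147·0.0253602 + 4·0.000900498 = 3.732 ms.

3.732 ms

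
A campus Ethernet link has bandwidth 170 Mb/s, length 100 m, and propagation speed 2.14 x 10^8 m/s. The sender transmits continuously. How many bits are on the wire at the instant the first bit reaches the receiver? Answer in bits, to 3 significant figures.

79.4 bits

Propagation delay = 100 / 214000000 = 4.6729e-07 s.
BDP = R × t_prop = 170000000 × 4.6729e-07 = 79.4393 bits.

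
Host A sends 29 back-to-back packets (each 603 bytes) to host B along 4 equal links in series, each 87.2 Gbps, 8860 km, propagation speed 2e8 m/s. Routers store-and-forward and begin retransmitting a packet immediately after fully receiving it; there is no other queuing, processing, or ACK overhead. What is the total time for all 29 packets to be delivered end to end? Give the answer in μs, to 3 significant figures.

177000 μs

Per-hop transmission t_tx = L/R = 4824/87200000000 = 0.0553211 μs.
Per-hop propagation t_prop = 8860000/200000000 = 44300 μs.
Pipeline fill: first packet needs 4·t_tx to clear all hops; remaining 28 packets each add one t_tx.
Total = (4+29-1)·t_tx + 4·t_prop = 32·0.0553211 + 4·44300 = 177000 μs.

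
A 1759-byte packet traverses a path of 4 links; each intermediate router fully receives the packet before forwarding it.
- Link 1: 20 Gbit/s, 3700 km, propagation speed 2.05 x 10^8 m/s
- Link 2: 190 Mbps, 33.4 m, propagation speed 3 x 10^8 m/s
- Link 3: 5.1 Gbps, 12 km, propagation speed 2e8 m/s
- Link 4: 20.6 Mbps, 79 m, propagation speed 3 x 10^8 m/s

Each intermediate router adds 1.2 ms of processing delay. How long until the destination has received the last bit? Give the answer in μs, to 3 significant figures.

L = 1759 × 8 = 14072 bits.
Transmission delays (L/R per hop): 0.7036, 74.0632, 2.75922, 683.107 μs; sum = 760.633 μs.
Propagation delays (d/s per hop): 18048.8, 0.111333, 60, 0.263333 μs; sum = 18109.2 μs.
Processing at 3 router(s): 3 × 1.2 ms = 3600 μs.
End-to-end = 22500 μs.

22500 μs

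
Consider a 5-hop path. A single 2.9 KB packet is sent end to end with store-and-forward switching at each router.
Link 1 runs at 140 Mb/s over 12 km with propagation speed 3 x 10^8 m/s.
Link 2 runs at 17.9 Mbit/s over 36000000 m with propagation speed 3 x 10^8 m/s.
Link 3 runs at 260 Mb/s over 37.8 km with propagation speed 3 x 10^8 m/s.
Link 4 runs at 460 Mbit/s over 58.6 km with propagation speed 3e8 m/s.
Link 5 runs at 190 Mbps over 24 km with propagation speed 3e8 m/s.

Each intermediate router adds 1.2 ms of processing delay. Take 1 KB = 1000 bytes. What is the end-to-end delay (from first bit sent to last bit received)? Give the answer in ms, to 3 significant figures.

127 ms

L = 23200 bits.
Transmission delays (L/R per hop): 0.165714, 1.29609, 0.0892308, 0.0504348, 0.122105 ms; sum = 1.72357 ms.
Propagation delays (d/s per hop): 0.04, 120, 0.126, 0.195333, 0.08 ms; sum = 120.441 ms.
Processing at 4 router(s): 4 × 1.2 ms = 4.8 ms.
End-to-end = 127 ms.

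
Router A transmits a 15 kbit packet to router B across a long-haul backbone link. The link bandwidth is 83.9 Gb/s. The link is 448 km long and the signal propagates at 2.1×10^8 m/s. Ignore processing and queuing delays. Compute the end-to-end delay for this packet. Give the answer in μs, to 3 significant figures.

2130 μs

L = 15000 bits.
Transmission delay = L/R = 15000 / 83900000000 = 0.178784 μs.
Propagation delay = d/s = 448000 m / 210000000 m/s = 2133.33 μs.
Total = 2130 μs.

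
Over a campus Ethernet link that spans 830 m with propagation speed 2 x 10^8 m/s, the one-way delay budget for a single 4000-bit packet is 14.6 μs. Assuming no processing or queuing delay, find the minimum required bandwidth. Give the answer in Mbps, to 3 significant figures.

383 Mbps

Propagation delay = 830 / 200000000 = 4.15 μs.
Transmission budget = 14.6 − 4.15 = 10.45 μs.
R ≥ L / t_tx = 4000 bits / 1.045e-05 s = 383 Mbps.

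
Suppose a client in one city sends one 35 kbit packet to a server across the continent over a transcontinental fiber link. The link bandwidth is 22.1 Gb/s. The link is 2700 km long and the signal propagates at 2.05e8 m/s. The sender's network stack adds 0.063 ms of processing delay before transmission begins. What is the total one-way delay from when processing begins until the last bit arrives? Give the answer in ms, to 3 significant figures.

13.2 ms

L = 35000 bits.
Transmission delay = L/R = 35000 / 22100000000 = 0.00158371 ms.
Propagation delay = d/s = 2700000 m / 2.05e+08 m/s = 13.1707 ms.
Plus processing delay 0.063 ms = 0.063 ms.
Total = 13.2 ms.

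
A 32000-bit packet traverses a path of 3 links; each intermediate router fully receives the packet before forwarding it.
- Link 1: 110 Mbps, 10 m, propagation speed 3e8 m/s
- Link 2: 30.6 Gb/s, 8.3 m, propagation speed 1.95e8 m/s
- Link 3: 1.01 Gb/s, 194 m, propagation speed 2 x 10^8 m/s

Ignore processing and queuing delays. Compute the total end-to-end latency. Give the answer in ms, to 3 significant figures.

0.325 ms

Transmission delays (L/R per hop): 0.290909, 0.00104575, 0.0316832 ms; sum = 0.323638 ms.
Propagation delays (d/s per hop): 3.33333e-05, 4.25641e-05, 0.00097 ms; sum = 0.0010459 ms.
End-to-end = 0.325 ms.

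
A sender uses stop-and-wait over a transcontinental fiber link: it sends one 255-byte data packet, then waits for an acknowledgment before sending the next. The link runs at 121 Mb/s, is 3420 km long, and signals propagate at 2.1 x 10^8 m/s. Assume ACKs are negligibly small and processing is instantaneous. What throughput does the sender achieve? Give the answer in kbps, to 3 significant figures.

t_tx = L/R = 2040/121000000 = 1.68595e-05 s.
t_prop = 3420000/210000000 = 0.0162857 s; RTT = 0.0325714 s.
Cycle = t_tx + RTT = 0.0325883 s.
Throughput = L / cycle = 2040 / 0.0325883 = 62.6 kbps.

62.6 kbps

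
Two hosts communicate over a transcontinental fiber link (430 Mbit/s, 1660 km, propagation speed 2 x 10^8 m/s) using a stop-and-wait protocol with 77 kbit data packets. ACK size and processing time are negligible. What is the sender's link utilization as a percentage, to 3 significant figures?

t_tx = L/R = 77000/430000000 = 0.00017907 s.
t_prop = 1660000/200000000 = 0.0083 s; RTT = 0.0166 s.
Cycle = t_tx + RTT = 0.0167791 s.
Utilization = t_tx / cycle = 0.00017907/0.0167791 = 1.07 %.

1.07 %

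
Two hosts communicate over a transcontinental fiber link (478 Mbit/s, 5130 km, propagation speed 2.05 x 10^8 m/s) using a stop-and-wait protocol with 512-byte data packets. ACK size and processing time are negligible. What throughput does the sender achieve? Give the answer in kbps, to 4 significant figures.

t_tx = L/R = 4096/478000000 = 8.56904e-06 s.
t_prop = 5130000/2.05e+08 = 0.0250244 s; RTT = 0.0500488 s.
Cycle = t_tx + RTT = 0.0500573 s.
Throughput = L / cycle = 4096 / 0.0500573 = 81.83 kbps.

81.83 kbps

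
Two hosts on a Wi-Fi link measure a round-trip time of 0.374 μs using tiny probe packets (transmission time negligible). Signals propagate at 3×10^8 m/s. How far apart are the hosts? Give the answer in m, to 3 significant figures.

One-way propagation = RTT/2 = 0.187 μs.
d = s × t = 300000000 × 1.87e-07 = 56.1 m.

56.1 m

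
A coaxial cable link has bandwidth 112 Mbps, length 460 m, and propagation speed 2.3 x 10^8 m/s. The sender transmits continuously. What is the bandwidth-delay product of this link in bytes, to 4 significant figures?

Propagation delay = 460 / 2.3e+08 = 2e-06 s.
BDP = R × t_prop = 112000000 × 2e-06 = 224 bits.
In bytes: 224/8 = 28.00 bytes.

28.00 bytes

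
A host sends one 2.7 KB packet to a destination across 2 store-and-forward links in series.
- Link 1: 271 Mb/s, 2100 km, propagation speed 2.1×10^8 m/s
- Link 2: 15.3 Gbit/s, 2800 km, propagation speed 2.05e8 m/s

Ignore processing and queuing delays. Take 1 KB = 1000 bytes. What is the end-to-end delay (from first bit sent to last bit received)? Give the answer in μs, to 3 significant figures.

23700 μs

L = 21600 bits.
Transmission delays (L/R per hop): 79.7048, 1.41176 μs; sum = 81.1166 μs.
Propagation delays (d/s per hop): 10000, 13658.5 μs; sum = 23658.5 μs.
End-to-end = 23700 μs.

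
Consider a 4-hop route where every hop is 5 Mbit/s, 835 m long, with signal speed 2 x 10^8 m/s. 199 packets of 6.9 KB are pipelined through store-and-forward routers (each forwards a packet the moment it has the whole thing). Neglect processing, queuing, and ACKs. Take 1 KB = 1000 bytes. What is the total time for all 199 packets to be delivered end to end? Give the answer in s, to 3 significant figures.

2.23 s

Per-hop transmission t_tx = L/R = 55200/5000000 = 0.01104 s.
Per-hop propagation t_prop = 835/200000000 = 4.175e-06 s.
Pipeline fill: first packet needs 4·t_tx to clear all hops; remaining 198 packets each add one t_tx.
Total = (4+199-1)·t_tx + 4·t_prop = 202·0.01104 + 4·4.175e-06 = 2.23 s.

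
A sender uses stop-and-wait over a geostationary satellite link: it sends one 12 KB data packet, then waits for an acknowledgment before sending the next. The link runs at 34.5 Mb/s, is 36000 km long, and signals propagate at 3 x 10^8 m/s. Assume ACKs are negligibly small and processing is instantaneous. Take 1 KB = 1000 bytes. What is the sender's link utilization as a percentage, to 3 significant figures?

1.15 %

t_tx = L/R = 96000/34500000 = 0.00278261 s.
t_prop = 36000000/300000000 = 0.12 s; RTT = 0.24 s.
Cycle = t_tx + RTT = 0.242783 s.
Utilization = t_tx / cycle = 0.00278261/0.242783 = 1.15 %.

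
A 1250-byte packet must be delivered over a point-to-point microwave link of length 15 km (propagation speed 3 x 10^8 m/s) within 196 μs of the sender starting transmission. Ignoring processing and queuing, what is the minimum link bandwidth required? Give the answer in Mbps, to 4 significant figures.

68.49 Mbps

L = 10000 bits.
Propagation delay = 15000 / 300000000 = 50 μs.
Transmission budget = 196 − 50 = 146 μs.
R ≥ L / t_tx = 10000 bits / 0.000146 s = 68.49 Mbps.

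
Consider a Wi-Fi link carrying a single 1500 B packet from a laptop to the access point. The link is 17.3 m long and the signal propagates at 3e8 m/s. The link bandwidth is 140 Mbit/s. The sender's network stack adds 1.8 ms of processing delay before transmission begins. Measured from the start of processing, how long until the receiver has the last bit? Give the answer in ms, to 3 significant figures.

1.89 ms

L = 1500 × 8 = 12000 bits.
Transmission delay = L/R = 12000 / 140000000 = 0.0857143 ms.
Propagation delay = d/s = 17.3 m / 300000000 m/s = 5.76667e-05 ms.
Plus processing delay 1.8 ms = 1.8 ms.
Total = 1.89 ms.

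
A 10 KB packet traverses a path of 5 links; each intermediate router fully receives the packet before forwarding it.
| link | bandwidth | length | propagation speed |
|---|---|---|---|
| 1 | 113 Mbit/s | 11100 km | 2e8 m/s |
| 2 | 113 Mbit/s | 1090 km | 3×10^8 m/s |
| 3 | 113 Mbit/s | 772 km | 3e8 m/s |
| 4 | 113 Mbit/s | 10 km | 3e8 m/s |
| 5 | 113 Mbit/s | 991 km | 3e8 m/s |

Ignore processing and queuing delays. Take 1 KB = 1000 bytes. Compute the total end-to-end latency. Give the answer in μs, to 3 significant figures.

L = 80000 bits.
Transmission delay per hop = L/R = 80000/113000000 = 707.965 μs; 5 hops → 3539.82 μs.
Propagation delays (d/s per hop): 55500, 3633.33, 2573.33, 33.3333, 3303.33 μs; sum = 65043.3 μs.
End-to-end = 68600 μs.

68600 μs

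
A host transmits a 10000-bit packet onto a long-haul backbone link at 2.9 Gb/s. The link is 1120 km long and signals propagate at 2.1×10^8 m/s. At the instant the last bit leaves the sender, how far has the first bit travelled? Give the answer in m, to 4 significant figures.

t_tx = L/R = 10000/2900000000 = 3.44828e-06 s.
Distance = s × t_tx = 210000000 × 3.44828e-06 = 724.1 m.

724.1 m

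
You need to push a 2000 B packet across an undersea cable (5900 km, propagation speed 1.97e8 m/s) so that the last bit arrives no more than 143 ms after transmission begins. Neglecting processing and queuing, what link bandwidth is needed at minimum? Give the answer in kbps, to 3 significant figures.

L = 16000 bits.
Propagation delay = 5900000 / 197000000 = 29.9492 ms.
Transmission budget = 143 − 29.9492 = 113.051 ms.
R ≥ L / t_tx = 16000 bits / 0.113051 s = 142 kbps.

142 kbps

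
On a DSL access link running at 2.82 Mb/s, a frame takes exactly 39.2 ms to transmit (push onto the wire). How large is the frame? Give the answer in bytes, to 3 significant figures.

13800 bytes

L = R × t_tx = 2820000 b/s × 0.0392 s = 110544 bits.
In bytes: 110544 / 8 = 13800 bytes.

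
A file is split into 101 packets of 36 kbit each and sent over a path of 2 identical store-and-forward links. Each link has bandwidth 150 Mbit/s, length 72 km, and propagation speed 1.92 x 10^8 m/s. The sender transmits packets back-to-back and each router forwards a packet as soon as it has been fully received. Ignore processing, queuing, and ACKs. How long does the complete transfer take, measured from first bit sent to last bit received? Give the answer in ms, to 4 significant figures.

Per-hop transmission t_tx = L/R = 36000/150000000 = 0.24 ms.
Per-hop propagation t_prop = 72000/192000000 = 0.375 ms.
Pipeline fill: first packet needs 2·t_tx to clear all hops; remaining 100 packets each add one t_tx.
Total = (2+101-1)·t_tx + 2·t_prop = 102·0.24 + 2·0.375 = 25.23 ms.

25.23 ms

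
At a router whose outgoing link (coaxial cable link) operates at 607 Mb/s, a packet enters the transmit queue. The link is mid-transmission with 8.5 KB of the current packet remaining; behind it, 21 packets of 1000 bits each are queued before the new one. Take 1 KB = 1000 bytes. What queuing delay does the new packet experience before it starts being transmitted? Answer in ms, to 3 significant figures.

Each queued packet: L/R = 1000/607000000 = 0.00164745 ms.
21 queued → 0.0345964 ms.
Plus remaining 68000 bits of current packet: 0.112026 ms.
Queuing delay = 0.147 ms.

0.147 ms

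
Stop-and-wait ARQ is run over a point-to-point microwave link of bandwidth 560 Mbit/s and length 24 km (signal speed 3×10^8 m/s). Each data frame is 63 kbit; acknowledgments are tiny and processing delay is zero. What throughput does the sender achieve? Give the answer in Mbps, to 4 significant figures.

231.2 Mbps

t_tx = L/R = 63000/560000000 = 0.0001125 s.
t_prop = 24000/300000000 = 8e-05 s; RTT = 0.00016 s.
Cycle = t_tx + RTT = 0.0002725 s.
Throughput = L / cycle = 63000 / 0.0002725 = 231.2 Mbps.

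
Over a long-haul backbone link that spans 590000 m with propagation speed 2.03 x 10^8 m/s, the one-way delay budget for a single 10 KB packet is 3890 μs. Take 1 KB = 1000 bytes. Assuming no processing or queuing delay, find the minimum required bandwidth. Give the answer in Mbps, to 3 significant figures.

81.3 Mbps

L = 80000 bits.
Propagation delay = 590000 / 2.03e+08 = 2906.4 μs.
Transmission budget = 3890 − 2906.4 = 983.596 μs.
R ≥ L / t_tx = 80000 bits / 0.000983596 s = 81.3 Mbps.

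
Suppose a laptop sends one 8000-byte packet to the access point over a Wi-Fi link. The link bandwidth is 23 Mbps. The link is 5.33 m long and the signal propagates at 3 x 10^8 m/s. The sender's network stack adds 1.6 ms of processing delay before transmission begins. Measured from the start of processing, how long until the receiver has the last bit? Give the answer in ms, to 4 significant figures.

4.383 ms

L = 8000 × 8 = 64000 bits.
Transmission delay = L/R = 64000 / 23000000 = 2.78261 ms.
Propagation delay = d/s = 5.33 m / 300000000 m/s = 1.77667e-05 ms.
Plus processing delay 1.6 ms = 1.6 ms.
Total = 4.383 ms.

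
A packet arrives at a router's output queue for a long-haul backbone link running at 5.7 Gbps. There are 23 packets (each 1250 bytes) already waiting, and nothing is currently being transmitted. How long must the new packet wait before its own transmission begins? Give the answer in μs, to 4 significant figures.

40.35 μs

Each queued packet: L/R = 10000/5700000000 = 1.75439 μs.
23 queued → 40.3509 μs.
Queuing delay = 40.35 μs.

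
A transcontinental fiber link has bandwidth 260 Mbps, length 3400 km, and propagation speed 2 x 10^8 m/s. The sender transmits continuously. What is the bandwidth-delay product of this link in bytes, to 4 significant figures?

552500 bytes

Propagation delay = 3400000 / 200000000 = 0.017 s.
BDP = R × t_prop = 260000000 × 0.017 = 4420000 bits.
In bytes: 4420000/8 = 552500 bytes.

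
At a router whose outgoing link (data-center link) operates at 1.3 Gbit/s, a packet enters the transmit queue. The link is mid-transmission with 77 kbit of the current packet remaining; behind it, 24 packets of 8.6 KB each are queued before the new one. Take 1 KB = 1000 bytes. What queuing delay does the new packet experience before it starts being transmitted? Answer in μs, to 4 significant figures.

Each queued packet: L/R = 68800/1300000000 = 52.9231 μs.
24 queued → 1270.15 μs.
Plus remaining 77000 bits of current packet: 59.2308 μs.
Queuing delay = 1329 μs.

1329 μs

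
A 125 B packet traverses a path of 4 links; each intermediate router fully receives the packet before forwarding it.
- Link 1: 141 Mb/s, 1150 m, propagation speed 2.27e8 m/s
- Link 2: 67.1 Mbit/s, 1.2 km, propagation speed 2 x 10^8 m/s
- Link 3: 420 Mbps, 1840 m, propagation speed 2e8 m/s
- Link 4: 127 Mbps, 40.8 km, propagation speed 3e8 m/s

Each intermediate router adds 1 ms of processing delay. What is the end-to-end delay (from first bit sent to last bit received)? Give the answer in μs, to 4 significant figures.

3189 μs

L = 125 × 8 = 1000 bits.
Transmission delays (L/R per hop): 7.0922, 14.9031, 2.38095, 7.87402 μs; sum = 32.2503 μs.
Propagation delays (d/s per hop): 5.06608, 6, 9.2, 136 μs; sum = 156.266 μs.
Processing at 3 router(s): 3 × 1 ms = 3000 μs.
End-to-end = 3189 μs.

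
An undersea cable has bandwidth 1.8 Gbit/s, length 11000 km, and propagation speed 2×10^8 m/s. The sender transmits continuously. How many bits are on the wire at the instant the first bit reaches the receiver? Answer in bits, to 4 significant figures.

99000000 bits

Propagation delay = 11000000 / 200000000 = 0.055 s.
BDP = R × t_prop = 1800000000 × 0.055 = 99000000 bits.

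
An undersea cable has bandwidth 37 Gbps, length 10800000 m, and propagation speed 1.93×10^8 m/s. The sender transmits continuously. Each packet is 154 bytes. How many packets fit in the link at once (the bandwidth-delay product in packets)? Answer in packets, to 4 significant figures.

Propagation delay = 10800000 / 193000000 = 0.0559585 s.
BDP = R × t_prop = 37000000000 × 0.0559585 = 2070470000 bits.
In packets of 1232 bits: 1681000 packets.

1681000 packets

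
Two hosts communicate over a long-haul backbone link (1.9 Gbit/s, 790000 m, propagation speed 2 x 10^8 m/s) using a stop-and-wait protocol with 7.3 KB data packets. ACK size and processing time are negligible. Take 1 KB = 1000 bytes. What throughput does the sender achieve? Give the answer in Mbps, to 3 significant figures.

7.36 Mbps

t_tx = L/R = 58400/1900000000 = 3.07368e-05 s.
t_prop = 790000/200000000 = 0.00395 s; RTT = 0.0079 s.
Cycle = t_tx + RTT = 0.00793074 s.
Throughput = L / cycle = 58400 / 0.00793074 = 7.36 Mbps.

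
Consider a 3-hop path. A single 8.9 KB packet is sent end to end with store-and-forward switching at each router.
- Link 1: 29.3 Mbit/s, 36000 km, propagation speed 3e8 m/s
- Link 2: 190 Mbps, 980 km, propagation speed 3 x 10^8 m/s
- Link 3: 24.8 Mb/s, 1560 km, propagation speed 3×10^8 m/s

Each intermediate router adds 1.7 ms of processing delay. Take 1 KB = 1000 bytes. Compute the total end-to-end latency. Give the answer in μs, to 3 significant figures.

L = 71200 bits.
Transmission delays (L/R per hop): 2430.03, 374.737, 2870.97 μs; sum = 5675.74 μs.
Propagation delays (d/s per hop): 120000, 3266.67, 5200 μs; sum = 128467 μs.
Processing at 2 router(s): 2 × 1.7 ms = 3400 μs.
End-to-end = 138000 μs.

138000 μs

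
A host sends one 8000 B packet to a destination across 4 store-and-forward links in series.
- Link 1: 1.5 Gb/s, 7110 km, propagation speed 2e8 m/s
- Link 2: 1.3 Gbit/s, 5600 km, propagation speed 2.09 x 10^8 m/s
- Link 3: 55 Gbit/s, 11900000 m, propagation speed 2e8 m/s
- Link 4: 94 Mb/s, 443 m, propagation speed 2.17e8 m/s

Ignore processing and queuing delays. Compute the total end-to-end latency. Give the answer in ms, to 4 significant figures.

122.6 ms

L = 8000 × 8 = 64000 bits.
Transmission delays (L/R per hop): 0.0426667, 0.0492308, 0.00116364, 0.680851 ms; sum = 0.773912 ms.
Propagation delays (d/s per hop): 35.55, 26.7943, 59.5, 0.00204147 ms; sum = 121.846 ms.
End-to-end = 122.6 ms.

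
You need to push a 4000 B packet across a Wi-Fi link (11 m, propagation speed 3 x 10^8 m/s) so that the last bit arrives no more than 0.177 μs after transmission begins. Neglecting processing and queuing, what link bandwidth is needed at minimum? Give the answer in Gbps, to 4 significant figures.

L = 32000 bits.
Propagation delay = 11 / 300000000 = 0.0366667 μs.
Transmission budget = 0.177 − 0.0366667 = 0.140333 μs.
R ≥ L / t_tx = 32000 bits / 1.40333e-07 s = 228.0 Gbps.

228.0 Gbps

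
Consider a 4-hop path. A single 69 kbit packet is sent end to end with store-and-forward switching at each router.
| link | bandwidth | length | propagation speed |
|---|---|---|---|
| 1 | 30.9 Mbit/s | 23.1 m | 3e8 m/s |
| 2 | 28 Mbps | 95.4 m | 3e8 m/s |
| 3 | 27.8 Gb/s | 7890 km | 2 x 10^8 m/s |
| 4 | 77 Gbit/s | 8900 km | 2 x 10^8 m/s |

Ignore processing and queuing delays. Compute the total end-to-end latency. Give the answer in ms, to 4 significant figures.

L = 69000 bits.
Transmission delays (L/R per hop): 2.23301, 2.46429, 0.00248201, 0.000896104 ms; sum = 4.70067 ms.
Propagation delays (d/s per hop): 7.7e-05, 0.000318, 39.45, 44.5 ms; sum = 83.9504 ms.
End-to-end = 88.65 ms.

88.65 ms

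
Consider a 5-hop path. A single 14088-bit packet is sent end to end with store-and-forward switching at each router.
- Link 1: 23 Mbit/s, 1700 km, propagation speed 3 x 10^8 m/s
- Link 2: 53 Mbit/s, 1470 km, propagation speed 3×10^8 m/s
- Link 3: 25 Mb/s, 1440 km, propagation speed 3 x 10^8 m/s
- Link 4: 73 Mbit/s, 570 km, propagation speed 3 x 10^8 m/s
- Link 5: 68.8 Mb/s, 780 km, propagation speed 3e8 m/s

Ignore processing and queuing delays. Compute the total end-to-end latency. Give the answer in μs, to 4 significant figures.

21710 μs

Transmission delays (L/R per hop): 612.522, 265.811, 563.52, 192.986, 204.767 μs; sum = 1839.61 μs.
Propagation delays (d/s per hop): 5666.67, 4900, 4800, 1900, 2600 μs; sum = 19866.7 μs.
End-to-end = 21710 μs.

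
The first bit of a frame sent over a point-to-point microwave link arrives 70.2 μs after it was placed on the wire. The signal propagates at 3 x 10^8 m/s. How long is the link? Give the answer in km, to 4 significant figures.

21.06 km

d = s × t_prop = 300000000 × 7.02e-05 = 21.06 km.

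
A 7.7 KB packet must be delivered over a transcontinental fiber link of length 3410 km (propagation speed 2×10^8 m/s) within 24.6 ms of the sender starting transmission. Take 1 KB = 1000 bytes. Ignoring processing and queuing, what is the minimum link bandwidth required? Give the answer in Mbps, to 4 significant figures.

L = 61600 bits.
Propagation delay = 3410000 / 200000000 = 17.05 ms.
Transmission budget = 24.6 − 17.05 = 7.55 ms.
R ≥ L / t_tx = 61600 bits / 0.00755 s = 8.159 Mbps.

8.159 Mbps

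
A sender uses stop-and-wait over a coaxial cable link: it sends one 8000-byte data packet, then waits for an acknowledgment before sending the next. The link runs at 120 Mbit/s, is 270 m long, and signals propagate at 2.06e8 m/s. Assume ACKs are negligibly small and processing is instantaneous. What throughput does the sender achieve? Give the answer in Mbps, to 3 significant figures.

t_tx = L/R = 64000/120000000 = 0.000533333 s.
t_prop = 270/206000000 = 1.31068e-06 s; RTT = 2.62136e-06 s.
Cycle = t_tx + RTT = 0.000535955 s.
Throughput = L / cycle = 64000 / 0.000535955 = 119 Mbps.

119 Mbps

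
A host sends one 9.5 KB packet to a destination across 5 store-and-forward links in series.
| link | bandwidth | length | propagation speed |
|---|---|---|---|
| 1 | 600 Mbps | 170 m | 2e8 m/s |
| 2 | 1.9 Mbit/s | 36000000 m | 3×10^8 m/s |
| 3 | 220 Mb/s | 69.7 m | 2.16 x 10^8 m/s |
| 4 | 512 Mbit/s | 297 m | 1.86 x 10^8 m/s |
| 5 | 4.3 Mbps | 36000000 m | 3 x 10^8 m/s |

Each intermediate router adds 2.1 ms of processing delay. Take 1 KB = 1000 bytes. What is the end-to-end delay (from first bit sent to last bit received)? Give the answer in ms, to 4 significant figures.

306.7 ms

L = 76000 bits.
Transmission delays (L/R per hop): 0.126667, 40, 0.345455, 0.148438, 17.6744 ms; sum = 58.295 ms.
Propagation delays (d/s per hop): 0.00085, 120, 0.000322685, 0.00159677, 120 ms; sum = 240.003 ms.
Processing at 4 router(s): 4 × 2.1 ms = 8.4 ms.
End-to-end = 306.7 ms.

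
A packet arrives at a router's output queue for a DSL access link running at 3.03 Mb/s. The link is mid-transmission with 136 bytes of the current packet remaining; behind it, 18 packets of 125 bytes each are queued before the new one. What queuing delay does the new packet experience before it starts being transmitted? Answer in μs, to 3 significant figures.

Each queued packet: L/R = 1000/3030000 = 330.033 μs.
18 queued → 5940.59 μs.
Plus remaining 1088 bits of current packet: 359.076 μs.
Queuing delay = 6300 μs.

6300 μs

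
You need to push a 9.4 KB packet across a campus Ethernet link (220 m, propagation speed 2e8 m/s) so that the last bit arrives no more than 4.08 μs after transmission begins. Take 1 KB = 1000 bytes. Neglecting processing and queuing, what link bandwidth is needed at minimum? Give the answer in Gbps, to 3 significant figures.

L = 75200 bits.
Propagation delay = 220 / 200000000 = 1.1 μs.
Transmission budget = 4.08 − 1.1 = 2.98 μs.
R ≥ L / t_tx = 75200 bits / 2.98e-06 s = 25.2 Gbps.

25.2 Gbps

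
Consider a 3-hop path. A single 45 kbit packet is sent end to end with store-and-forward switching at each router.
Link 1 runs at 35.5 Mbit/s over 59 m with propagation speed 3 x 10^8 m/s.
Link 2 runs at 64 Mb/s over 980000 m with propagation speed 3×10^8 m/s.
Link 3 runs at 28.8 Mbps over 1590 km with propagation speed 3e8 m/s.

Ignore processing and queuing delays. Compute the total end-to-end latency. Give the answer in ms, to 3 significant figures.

L = 45000 bits.
Transmission delays (L/R per hop): 1.26761, 0.703125, 1.5625 ms; sum = 3.53323 ms.
Propagation delays (d/s per hop): 0.000196667, 3.26667, 5.3 ms; sum = 8.56686 ms.
End-to-end = 12.1 ms.

12.1 ms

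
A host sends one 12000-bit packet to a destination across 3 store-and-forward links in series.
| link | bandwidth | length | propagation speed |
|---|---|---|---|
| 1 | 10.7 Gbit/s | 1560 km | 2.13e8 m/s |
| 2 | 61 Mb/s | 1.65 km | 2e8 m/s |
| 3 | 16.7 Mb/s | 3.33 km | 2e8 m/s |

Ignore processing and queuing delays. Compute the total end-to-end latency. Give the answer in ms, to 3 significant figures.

8.27 ms

Transmission delays (L/R per hop): 0.0011215, 0.196721, 0.718563 ms; sum = 0.916406 ms.
Propagation delays (d/s per hop): 7.32394, 0.00825, 0.01665 ms; sum = 7.34884 ms.
End-to-end = 8.27 ms.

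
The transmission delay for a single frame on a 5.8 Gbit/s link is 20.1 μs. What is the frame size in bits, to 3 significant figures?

L = R × t_tx = 5800000000 b/s × 2.01e-05 s = 116580 bits.

117000 bits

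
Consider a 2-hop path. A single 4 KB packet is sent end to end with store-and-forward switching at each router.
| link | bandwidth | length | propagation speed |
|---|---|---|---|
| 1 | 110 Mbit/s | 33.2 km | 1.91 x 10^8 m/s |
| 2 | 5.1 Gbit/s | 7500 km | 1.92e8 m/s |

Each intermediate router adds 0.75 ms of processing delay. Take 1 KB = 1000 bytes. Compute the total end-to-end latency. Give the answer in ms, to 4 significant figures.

L = 32000 bits.
Transmission delays (L/R per hop): 0.290909, 0.00627451 ms; sum = 0.297184 ms.
Propagation delays (d/s per hop): 0.173822, 39.0625 ms; sum = 39.2363 ms.
Processing at 1 router(s): 1 × 0.75 ms = 0.75 ms.
End-to-end = 40.28 ms.

40.28 ms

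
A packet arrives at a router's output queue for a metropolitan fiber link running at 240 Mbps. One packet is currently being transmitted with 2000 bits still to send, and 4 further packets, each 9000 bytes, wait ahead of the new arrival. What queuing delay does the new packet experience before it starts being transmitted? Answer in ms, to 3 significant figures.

Each queued packet: L/R = 72000/240000000 = 0.3 ms.
4 queued → 1.2 ms.
Plus remaining 2000 bits of current packet: 0.00833333 ms.
Queuing delay = 1.21 ms.

1.21 ms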